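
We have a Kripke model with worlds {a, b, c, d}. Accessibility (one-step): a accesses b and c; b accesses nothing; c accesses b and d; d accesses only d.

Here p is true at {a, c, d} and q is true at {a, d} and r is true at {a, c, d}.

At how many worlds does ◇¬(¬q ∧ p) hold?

3

a: successors {b, c}; ¬(¬q ∧ p) there: b:T, c:F. ✓
b: no successors, so ◇¬(¬q ∧ p) fails. ✗
c: successors {b, d}; ¬(¬q ∧ p) there: b:T, d:T. ✓
d: successors {d}; ¬(¬q ∧ p) there: d:T. ✓
Satisfying worlds: {a, c, d}.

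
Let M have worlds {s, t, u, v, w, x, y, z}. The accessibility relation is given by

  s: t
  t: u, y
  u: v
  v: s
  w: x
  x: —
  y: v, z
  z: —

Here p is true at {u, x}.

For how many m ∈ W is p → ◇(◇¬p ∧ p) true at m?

s: p is F, ◇(◇¬p ∧ p) is F. ✓
t: p is F, ◇(◇¬p ∧ p) is T. ✓
u: p is T, ◇(◇¬p ∧ p) is F. ✗
v: p is F, ◇(◇¬p ∧ p) is F. ✓
w: p is F, ◇(◇¬p ∧ p) is F. ✓
x: p is T, ◇(◇¬p ∧ p) is F. ✗
y: p is F, ◇(◇¬p ∧ p) is F. ✓
z: p is F, ◇(◇¬p ∧ p) is F. ✓
Satisfying worlds: {s, t, v, w, y, z}.

6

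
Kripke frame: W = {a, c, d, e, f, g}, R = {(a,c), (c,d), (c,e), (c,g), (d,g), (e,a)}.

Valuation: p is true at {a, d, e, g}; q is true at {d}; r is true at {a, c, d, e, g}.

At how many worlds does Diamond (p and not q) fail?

3

a: successors {c}; p and not q there: c:F. ✗
c: successors {d, e, g}; p and not q there: d:F, e:T, g:T. ✓
d: successors {g}; p and not q there: g:T. ✓
e: successors {a}; p and not q there: a:T. ✓
f: no successors, so Diamond (p and not q) fails. ✗
g: no successors, so Diamond (p and not q) fails. ✗
Satisfying worlds: {c, d, e}.
So Diamond (p and not q) fails at the other 3 worlds.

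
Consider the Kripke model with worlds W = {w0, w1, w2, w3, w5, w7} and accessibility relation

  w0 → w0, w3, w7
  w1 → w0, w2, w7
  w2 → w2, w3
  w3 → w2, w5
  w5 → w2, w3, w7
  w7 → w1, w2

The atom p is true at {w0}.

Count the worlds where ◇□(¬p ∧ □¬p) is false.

w0: successors {w0, w3, w7}; □(¬p ∧ □¬p) there: w0:F, w3:T, w7:F. ✓
w1: successors {w0, w2, w7}; □(¬p ∧ □¬p) there: w0:F, w2:T, w7:F. ✓
w2: successors {w2, w3}; □(¬p ∧ □¬p) there: w2:T, w3:T. ✓
w3: successors {w2, w5}; □(¬p ∧ □¬p) there: w2:T, w5:T. ✓
w5: successors {w2, w3, w7}; □(¬p ∧ □¬p) there: w2:T, w3:T, w7:F. ✓
w7: successors {w1, w2}; □(¬p ∧ □¬p) there: w1:F, w2:T. ✓
Satisfying worlds: {w0, w1, w2, w3, w5, w7}.
So ◇□(¬p ∧ □¬p) fails at the other 0 worlds.

0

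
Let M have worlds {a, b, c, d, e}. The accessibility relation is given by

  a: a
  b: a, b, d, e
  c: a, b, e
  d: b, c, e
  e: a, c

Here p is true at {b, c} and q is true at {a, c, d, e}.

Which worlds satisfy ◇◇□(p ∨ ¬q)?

a: successors {a}; ◇□(p ∨ ¬q) there: a:F. ✗
b: successors {a, b, d, e}; ◇□(p ∨ ¬q) there: a:F, b:F, d:F, e:F. ✗
c: successors {a, b, e}; ◇□(p ∨ ¬q) there: a:F, b:F, e:F. ✗
d: successors {b, c, e}; ◇□(p ∨ ¬q) there: b:F, c:F, e:F. ✗
e: successors {a, c}; ◇□(p ∨ ¬q) there: a:F, c:F. ✗

∅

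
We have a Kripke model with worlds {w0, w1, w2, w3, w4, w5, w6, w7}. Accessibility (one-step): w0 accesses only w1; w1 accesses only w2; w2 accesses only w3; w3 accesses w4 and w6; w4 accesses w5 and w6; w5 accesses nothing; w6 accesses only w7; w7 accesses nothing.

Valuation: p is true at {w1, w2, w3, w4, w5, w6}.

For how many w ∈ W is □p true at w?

7

w0: successors {w1}; p there: w1:T. ✓
w1: successors {w2}; p there: w2:T. ✓
w2: successors {w3}; p there: w3:T. ✓
w3: successors {w4, w6}; p there: w4:T, w6:T. ✓
w4: successors {w5, w6}; p there: w5:T, w6:T. ✓
w5: no successors, so □p holds vacuously. ✓
w6: successors {w7}; p there: w7:F. ✗
w7: no successors, so □p holds vacuously. ✓
Satisfying worlds: {w0, w1, w2, w3, w4, w5, w7}.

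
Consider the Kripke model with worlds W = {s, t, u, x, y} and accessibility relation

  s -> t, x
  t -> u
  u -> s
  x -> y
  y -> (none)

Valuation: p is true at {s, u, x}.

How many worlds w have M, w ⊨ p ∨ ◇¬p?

3

s: p is T, ◇¬p is T. ✓
t: p is F, ◇¬p is F. ✗
u: p is T, ◇¬p is F. ✓
x: p is T, ◇¬p is T. ✓
y: p is F, ◇¬p is F. ✗
Satisfying worlds: {s, u, x}.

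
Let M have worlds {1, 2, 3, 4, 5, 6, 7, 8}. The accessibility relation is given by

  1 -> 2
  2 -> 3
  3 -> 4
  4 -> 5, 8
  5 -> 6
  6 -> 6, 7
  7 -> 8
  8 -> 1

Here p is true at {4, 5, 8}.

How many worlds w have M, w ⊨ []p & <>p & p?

1

1: []p is F, <>p & p is F. ✗
2: []p is F, <>p & p is F. ✗
3: []p is T, <>p & p is F. ✗
4: []p is T, <>p & p is T. ✓
5: []p is F, <>p & p is F. ✗
6: []p is F, <>p & p is F. ✗
7: []p is T, <>p & p is F. ✗
8: []p is F, <>p & p is F. ✗
Satisfying worlds: {4}.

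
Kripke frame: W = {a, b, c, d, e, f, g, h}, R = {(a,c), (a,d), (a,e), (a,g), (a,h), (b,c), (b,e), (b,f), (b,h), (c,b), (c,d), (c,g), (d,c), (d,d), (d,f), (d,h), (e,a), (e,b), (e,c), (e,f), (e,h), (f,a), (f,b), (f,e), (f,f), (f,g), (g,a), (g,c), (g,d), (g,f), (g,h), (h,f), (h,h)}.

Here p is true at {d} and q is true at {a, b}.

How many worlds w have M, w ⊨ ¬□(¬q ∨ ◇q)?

a: □(¬q ∨ ◇q) is T. ✗
b: □(¬q ∨ ◇q) is T. ✗
c: □(¬q ∨ ◇q) is F. ✓
d: □(¬q ∨ ◇q) is T. ✗
e: □(¬q ∨ ◇q) is F. ✓
f: □(¬q ∨ ◇q) is F. ✓
g: □(¬q ∨ ◇q) is F. ✓
h: □(¬q ∨ ◇q) is T. ✗
Satisfying worlds: {c, e, f, g}.

4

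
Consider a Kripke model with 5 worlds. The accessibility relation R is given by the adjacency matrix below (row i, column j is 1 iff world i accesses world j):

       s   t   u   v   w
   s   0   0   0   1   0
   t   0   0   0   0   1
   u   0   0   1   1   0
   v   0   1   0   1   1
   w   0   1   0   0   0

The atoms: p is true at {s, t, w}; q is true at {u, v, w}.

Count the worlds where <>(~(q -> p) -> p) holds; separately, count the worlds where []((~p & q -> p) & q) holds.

3 and 1

For <>(~(q -> p) -> p):
s: successors {v}; ~(q -> p) -> p there: v:F. ✗
t: successors {w}; ~(q -> p) -> p there: w:T. ✓
u: successors {u, v}; ~(q -> p) -> p there: u:F, v:F. ✗
v: successors {t, v, w}; ~(q -> p) -> p there: t:T, v:F, w:T. ✓
w: successors {t}; ~(q -> p) -> p there: t:T. ✓
— 3 worlds.
For []((~p & q -> p) & q):
s: successors {v}; (~p & q -> p) & q there: v:F. ✗
t: successors {w}; (~p & q -> p) & q there: w:T. ✓
u: successors {u, v}; (~p & q -> p) & q there: u:F, v:F. ✗
v: successors {t, v, w}; (~p & q -> p) & q there: t:F, v:F, w:T. ✗
w: successors {t}; (~p & q -> p) & q there: t:F. ✗
— 1 world.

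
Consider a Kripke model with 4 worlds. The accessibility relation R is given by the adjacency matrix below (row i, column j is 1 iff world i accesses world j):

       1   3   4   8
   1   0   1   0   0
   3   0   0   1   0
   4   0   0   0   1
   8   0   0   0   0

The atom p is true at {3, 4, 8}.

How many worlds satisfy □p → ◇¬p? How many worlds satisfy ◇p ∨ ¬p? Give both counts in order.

0 and 3

For □p → ◇¬p:
1: □p is T, ◇¬p is F. ✗
3: □p is T, ◇¬p is F. ✗
4: □p is T, ◇¬p is F. ✗
8: □p is T, ◇¬p is F. ✗
— 0 worlds.
For ◇p ∨ ¬p:
1: ◇p is T, ¬p is T. ✓
3: ◇p is T, ¬p is F. ✓
4: ◇p is T, ¬p is F. ✓
8: ◇p is F, ¬p is F. ✗
— 3 worlds.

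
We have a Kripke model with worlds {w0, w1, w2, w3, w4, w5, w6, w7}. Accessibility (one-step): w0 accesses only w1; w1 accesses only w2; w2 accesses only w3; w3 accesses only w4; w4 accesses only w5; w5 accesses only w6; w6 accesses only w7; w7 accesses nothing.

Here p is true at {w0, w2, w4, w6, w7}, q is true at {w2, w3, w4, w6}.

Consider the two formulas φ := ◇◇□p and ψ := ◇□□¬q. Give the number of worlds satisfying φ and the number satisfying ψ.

4 and 4

For ◇◇□p:
w0: successors {w1}; ◇□p there: w1:F. ✗
w1: successors {w2}; ◇□p there: w2:T. ✓
w2: successors {w3}; ◇□p there: w3:F. ✗
w3: successors {w4}; ◇□p there: w4:T. ✓
w4: successors {w5}; ◇□p there: w5:T. ✓
w5: successors {w6}; ◇□p there: w6:T. ✓
w6: successors {w7}; ◇□p there: w7:F. ✗
w7: no successors, so ◇◇□p fails. ✗
— 4 worlds.
For ◇□□¬q:
w0: successors {w1}; □□¬q there: w1:F. ✗
w1: successors {w2}; □□¬q there: w2:F. ✗
w2: successors {w3}; □□¬q there: w3:T. ✓
w3: successors {w4}; □□¬q there: w4:F. ✗
w4: successors {w5}; □□¬q there: w5:T. ✓
w5: successors {w6}; □□¬q there: w6:T. ✓
w6: successors {w7}; □□¬q there: w7:T. ✓
w7: no successors, so ◇□□¬q fails. ✗
— 4 worlds.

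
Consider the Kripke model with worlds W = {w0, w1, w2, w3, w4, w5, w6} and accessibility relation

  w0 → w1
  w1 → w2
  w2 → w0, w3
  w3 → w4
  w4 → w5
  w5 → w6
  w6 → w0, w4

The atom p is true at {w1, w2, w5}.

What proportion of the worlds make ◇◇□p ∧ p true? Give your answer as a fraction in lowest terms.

3/7

w0: ◇◇□p is F, p is F. ✗
w1: ◇◇□p is T, p is T. ✓
w2: ◇◇□p is T, p is T. ✓
w3: ◇◇□p is F, p is F. ✗
w4: ◇◇□p is F, p is F. ✗
w5: ◇◇□p is T, p is T. ✓
w6: ◇◇□p is T, p is F. ✗
That's 3 of 7 worlds, so 3/7.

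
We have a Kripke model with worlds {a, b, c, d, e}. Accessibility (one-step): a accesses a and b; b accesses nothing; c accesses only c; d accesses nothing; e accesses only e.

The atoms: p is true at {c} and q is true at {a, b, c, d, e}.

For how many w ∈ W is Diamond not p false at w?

3

a: successors {a, b}; not p there: a:T, b:T. ✓
b: no successors, so Diamond not p fails. ✗
c: successors {c}; not p there: c:F. ✗
d: no successors, so Diamond not p fails. ✗
e: successors {e}; not p there: e:T. ✓
Satisfying worlds: {a, e}.
So Diamond not p fails at the other 3 worlds.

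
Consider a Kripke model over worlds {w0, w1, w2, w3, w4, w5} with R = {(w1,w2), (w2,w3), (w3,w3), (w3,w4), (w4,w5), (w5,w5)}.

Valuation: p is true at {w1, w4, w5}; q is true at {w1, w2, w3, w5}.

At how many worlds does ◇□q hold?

w0: no successors, so ◇□q fails. ✗
w1: successors {w2}; □q there: w2:T. ✓
w2: successors {w3}; □q there: w3:F. ✗
w3: successors {w3, w4}; □q there: w3:F, w4:T. ✓
w4: successors {w5}; □q there: w5:T. ✓
w5: successors {w5}; □q there: w5:T. ✓
Satisfying worlds: {w1, w3, w4, w5}.

4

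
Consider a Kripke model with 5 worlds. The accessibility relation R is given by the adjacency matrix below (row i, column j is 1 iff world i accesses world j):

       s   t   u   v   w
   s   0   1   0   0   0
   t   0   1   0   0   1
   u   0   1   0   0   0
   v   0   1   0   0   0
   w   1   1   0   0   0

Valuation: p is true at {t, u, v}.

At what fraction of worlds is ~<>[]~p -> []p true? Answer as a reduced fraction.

s: ~<>[]~p is T, []p is T. ✓
t: ~<>[]~p is T, []p is F. ✗
u: ~<>[]~p is T, []p is T. ✓
v: ~<>[]~p is T, []p is T. ✓
w: ~<>[]~p is T, []p is F. ✗
That's 3 of 5 worlds, so 3/5.

3/5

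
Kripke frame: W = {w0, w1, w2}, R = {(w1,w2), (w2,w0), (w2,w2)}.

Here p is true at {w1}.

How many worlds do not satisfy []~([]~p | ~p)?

w0: no successors, so []~([]~p | ~p) holds vacuously. ✓
w1: successors {w2}; ~([]~p | ~p) there: w2:F. ✗
w2: successors {w0, w2}; ~([]~p | ~p) there: w0:F, w2:F. ✗
Satisfying worlds: {w0}.
So []~([]~p | ~p) fails at the other 2 worlds.

2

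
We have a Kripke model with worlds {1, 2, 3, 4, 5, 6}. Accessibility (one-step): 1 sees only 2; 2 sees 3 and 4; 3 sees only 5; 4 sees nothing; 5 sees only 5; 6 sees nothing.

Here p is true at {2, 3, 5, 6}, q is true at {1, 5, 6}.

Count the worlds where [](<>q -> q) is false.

1: successors {2}; <>q -> q there: 2:T. ✓
2: successors {3, 4}; <>q -> q there: 3:F, 4:T. ✗
3: successors {5}; <>q -> q there: 5:T. ✓
4: no successors, so [](<>q -> q) holds vacuously. ✓
5: successors {5}; <>q -> q there: 5:T. ✓
6: no successors, so [](<>q -> q) holds vacuously. ✓
Satisfying worlds: {1, 3, 4, 5, 6}.
So [](<>q -> q) fails at the other 1 world.

1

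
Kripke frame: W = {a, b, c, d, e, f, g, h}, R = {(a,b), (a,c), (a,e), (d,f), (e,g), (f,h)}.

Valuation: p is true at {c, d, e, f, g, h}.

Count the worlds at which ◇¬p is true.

a: successors {b, c, e}; ¬p there: b:T, c:F, e:F. ✓
b: no successors, so ◇¬p fails. ✗
c: no successors, so ◇¬p fails. ✗
d: successors {f}; ¬p there: f:F. ✗
e: successors {g}; ¬p there: g:F. ✗
f: successors {h}; ¬p there: h:F. ✗
g: no successors, so ◇¬p fails. ✗
h: no successors, so ◇¬p fails. ✗
Satisfying worlds: {a}.

1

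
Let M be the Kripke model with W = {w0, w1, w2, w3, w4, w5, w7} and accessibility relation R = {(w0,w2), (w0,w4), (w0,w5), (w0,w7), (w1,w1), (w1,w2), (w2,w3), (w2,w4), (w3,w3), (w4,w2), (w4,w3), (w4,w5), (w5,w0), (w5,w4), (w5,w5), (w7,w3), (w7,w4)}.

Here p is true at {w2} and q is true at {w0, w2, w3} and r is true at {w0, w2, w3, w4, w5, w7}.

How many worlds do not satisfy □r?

1

w0: successors {w2, w4, w5, w7}; r there: w2:T, w4:T, w5:T, w7:T. ✓
w1: successors {w1, w2}; r there: w1:F, w2:T. ✗
w2: successors {w3, w4}; r there: w3:T, w4:T. ✓
w3: successors {w3}; r there: w3:T. ✓
w4: successors {w2, w3, w5}; r there: w2:T, w3:T, w5:T. ✓
w5: successors {w0, w4, w5}; r there: w0:T, w4:T, w5:T. ✓
w7: successors {w3, w4}; r there: w3:T, w4:T. ✓
Satisfying worlds: {w0, w2, w3, w4, w5, w7}.
So □r fails at the other 1 world.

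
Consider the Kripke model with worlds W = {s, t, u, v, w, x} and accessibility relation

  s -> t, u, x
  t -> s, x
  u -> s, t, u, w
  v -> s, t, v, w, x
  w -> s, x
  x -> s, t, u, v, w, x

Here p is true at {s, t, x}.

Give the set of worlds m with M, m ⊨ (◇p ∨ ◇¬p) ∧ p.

s: ◇p ∨ ◇¬p is T, p is T. ✓
t: ◇p ∨ ◇¬p is T, p is T. ✓
u: ◇p ∨ ◇¬p is T, p is F. ✗
v: ◇p ∨ ◇¬p is T, p is F. ✗
w: ◇p ∨ ◇¬p is T, p is F. ✗
x: ◇p ∨ ◇¬p is T, p is T. ✓

{s, t, x}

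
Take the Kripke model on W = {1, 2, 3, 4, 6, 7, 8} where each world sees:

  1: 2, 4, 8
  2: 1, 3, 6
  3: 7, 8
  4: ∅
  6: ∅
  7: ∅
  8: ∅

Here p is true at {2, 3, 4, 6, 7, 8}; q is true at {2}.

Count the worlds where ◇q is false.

6

1: successors {2, 4, 8}; q there: 2:T, 4:F, 8:F. ✓
2: successors {1, 3, 6}; q there: 1:F, 3:F, 6:F. ✗
3: successors {7, 8}; q there: 7:F, 8:F. ✗
4: no successors, so ◇q fails. ✗
6: no successors, so ◇q fails. ✗
7: no successors, so ◇q fails. ✗
8: no successors, so ◇q fails. ✗
Satisfying worlds: {1}.
So ◇q fails at the other 6 worlds.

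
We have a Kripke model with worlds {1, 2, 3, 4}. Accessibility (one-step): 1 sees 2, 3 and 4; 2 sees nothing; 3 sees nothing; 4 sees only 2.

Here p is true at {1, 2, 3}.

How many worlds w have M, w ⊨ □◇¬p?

2

1: successors {2, 3, 4}; ◇¬p there: 2:F, 3:F, 4:F. ✗
2: no successors, so □◇¬p holds vacuously. ✓
3: no successors, so □◇¬p holds vacuously. ✓
4: successors {2}; ◇¬p there: 2:F. ✗
Satisfying worlds: {2, 3}.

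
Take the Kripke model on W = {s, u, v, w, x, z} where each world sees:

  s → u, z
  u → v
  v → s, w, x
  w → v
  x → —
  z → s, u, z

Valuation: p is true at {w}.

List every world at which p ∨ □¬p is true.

s: p is F, □¬p is T. ✓
u: p is F, □¬p is T. ✓
v: p is F, □¬p is F. ✗
w: p is T, □¬p is T. ✓
x: p is F, □¬p is T. ✓
z: p is F, □¬p is T. ✓

{s, u, w, x, z}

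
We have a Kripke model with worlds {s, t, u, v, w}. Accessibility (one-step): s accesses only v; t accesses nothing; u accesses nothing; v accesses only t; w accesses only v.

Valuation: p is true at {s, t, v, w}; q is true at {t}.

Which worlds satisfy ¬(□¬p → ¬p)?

{t}

s: □¬p → ¬p is T. ✗
t: □¬p → ¬p is F. ✓
u: □¬p → ¬p is T. ✗
v: □¬p → ¬p is T. ✗
w: □¬p → ¬p is T. ✗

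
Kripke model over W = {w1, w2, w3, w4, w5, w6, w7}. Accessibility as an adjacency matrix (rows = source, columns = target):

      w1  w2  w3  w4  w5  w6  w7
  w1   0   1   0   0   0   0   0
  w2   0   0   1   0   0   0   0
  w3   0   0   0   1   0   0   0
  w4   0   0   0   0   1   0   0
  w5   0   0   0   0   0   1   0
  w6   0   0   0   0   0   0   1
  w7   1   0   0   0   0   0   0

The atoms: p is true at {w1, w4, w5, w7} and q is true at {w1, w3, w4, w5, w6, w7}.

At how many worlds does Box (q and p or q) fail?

w1: successors {w2}; q and p or q there: w2:F. ✗
w2: successors {w3}; q and p or q there: w3:T. ✓
w3: successors {w4}; q and p or q there: w4:T. ✓
w4: successors {w5}; q and p or q there: w5:T. ✓
w5: successors {w6}; q and p or q there: w6:T. ✓
w6: successors {w7}; q and p or q there: w7:T. ✓
w7: successors {w1}; q and p or q there: w1:T. ✓
Satisfying worlds: {w2, w3, w4, w5, w6, w7}.
So Box (q and p or q) fails at the other 1 world.

1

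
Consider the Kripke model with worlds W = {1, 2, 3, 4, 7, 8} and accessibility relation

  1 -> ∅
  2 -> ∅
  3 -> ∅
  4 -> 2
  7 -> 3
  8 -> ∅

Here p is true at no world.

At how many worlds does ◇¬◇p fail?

1: no successors, so ◇¬◇p fails. ✗
2: no successors, so ◇¬◇p fails. ✗
3: no successors, so ◇¬◇p fails. ✗
4: successors {2}; ¬◇p there: 2:T. ✓
7: successors {3}; ¬◇p there: 3:T. ✓
8: no successors, so ◇¬◇p fails. ✗
Satisfying worlds: {4, 7}.
So ◇¬◇p fails at the other 4 worlds.

4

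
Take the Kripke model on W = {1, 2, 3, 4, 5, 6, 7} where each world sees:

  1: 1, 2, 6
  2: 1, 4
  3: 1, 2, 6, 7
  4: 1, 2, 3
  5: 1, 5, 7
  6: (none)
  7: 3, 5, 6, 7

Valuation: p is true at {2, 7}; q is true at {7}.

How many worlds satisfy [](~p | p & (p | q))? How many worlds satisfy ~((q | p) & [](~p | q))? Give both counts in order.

7 and 5

For [](~p | p & (p | q)):
1: successors {1, 2, 6}; ~p | p & (p | q) there: 1:T, 2:T, 6:T. ✓
2: successors {1, 4}; ~p | p & (p | q) there: 1:T, 4:T. ✓
3: successors {1, 2, 6, 7}; ~p | p & (p | q) there: 1:T, 2:T, 6:T, 7:T. ✓
4: successors {1, 2, 3}; ~p | p & (p | q) there: 1:T, 2:T, 3:T. ✓
5: successors {1, 5, 7}; ~p | p & (p | q) there: 1:T, 5:T, 7:T. ✓
6: no successors, so [](~p | p & (p | q)) holds vacuously. ✓
7: successors {3, 5, 6, 7}; ~p | p & (p | q) there: 3:T, 5:T, 6:T, 7:T. ✓
— 7 worlds.
For ~((q | p) & [](~p | q)):
1: (q | p) & [](~p | q) is F. ✓
2: (q | p) & [](~p | q) is T. ✗
3: (q | p) & [](~p | q) is F. ✓
4: (q | p) & [](~p | q) is F. ✓
5: (q | p) & [](~p | q) is F. ✓
6: (q | p) & [](~p | q) is F. ✓
7: (q | p) & [](~p | q) is T. ✗
— 5 worlds.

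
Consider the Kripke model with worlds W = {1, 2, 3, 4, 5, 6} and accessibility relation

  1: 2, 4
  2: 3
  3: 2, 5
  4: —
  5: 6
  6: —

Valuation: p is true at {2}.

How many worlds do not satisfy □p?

4

1: successors {2, 4}; p there: 2:T, 4:F. ✗
2: successors {3}; p there: 3:F. ✗
3: successors {2, 5}; p there: 2:T, 5:F. ✗
4: no successors, so □p holds vacuously. ✓
5: successors {6}; p there: 6:F. ✗
6: no successors, so □p holds vacuously. ✓
Satisfying worlds: {4, 6}.
So □p fails at the other 4 worlds.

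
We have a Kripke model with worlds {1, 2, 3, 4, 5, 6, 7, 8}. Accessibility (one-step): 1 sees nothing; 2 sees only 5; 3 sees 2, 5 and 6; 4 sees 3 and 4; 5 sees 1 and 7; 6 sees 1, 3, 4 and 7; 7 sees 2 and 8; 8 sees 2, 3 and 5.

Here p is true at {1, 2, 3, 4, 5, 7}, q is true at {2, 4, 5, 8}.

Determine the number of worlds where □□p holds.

4

1: no successors, so □□p holds vacuously. ✓
2: successors {5}; □p there: 5:T. ✓
3: successors {2, 5, 6}; □p there: 2:T, 5:T, 6:T. ✓
4: successors {3, 4}; □p there: 3:F, 4:T. ✗
5: successors {1, 7}; □p there: 1:T, 7:F. ✗
6: successors {1, 3, 4, 7}; □p there: 1:T, 3:F, 4:T, 7:F. ✗
7: successors {2, 8}; □p there: 2:T, 8:T. ✓
8: successors {2, 3, 5}; □p there: 2:T, 3:F, 5:T. ✗
Satisfying worlds: {1, 2, 3, 7}.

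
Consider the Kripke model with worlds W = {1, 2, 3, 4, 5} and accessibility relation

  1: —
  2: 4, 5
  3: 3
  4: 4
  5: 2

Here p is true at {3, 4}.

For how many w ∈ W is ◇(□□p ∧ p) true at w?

1: no successors, so ◇(□□p ∧ p) fails. ✗
2: successors {4, 5}; □□p ∧ p there: 4:T, 5:F. ✓
3: successors {3}; □□p ∧ p there: 3:T. ✓
4: successors {4}; □□p ∧ p there: 4:T. ✓
5: successors {2}; □□p ∧ p there: 2:F. ✗
Satisfying worlds: {2, 3, 4}.

3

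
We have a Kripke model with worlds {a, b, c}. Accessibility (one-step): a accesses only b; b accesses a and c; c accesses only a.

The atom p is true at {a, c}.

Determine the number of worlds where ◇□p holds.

a: successors {b}; □p there: b:T. ✓
b: successors {a, c}; □p there: a:F, c:T. ✓
c: successors {a}; □p there: a:F. ✗
Satisfying worlds: {a, b}.

2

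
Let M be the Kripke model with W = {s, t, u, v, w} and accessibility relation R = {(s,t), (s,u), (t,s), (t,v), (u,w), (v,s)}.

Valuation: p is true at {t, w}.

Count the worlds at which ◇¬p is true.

s: successors {t, u}; ¬p there: t:F, u:T. ✓
t: successors {s, v}; ¬p there: s:T, v:T. ✓
u: successors {w}; ¬p there: w:F. ✗
v: successors {s}; ¬p there: s:T. ✓
w: no successors, so ◇¬p fails. ✗
Satisfying worlds: {s, t, v}.

3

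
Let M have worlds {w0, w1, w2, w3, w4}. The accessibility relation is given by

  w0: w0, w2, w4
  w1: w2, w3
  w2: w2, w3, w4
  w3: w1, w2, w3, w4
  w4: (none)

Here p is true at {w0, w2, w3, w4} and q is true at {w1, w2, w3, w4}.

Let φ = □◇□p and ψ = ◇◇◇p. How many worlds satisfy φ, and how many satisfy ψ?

For □◇□p:
w0: successors {w0, w2, w4}; ◇□p there: w0:T, w2:T, w4:F. ✗
w1: successors {w2, w3}; ◇□p there: w2:T, w3:T. ✓
w2: successors {w2, w3, w4}; ◇□p there: w2:T, w3:T, w4:F. ✗
w3: successors {w1, w2, w3, w4}; ◇□p there: w1:T, w2:T, w3:T, w4:F. ✗
w4: no successors, so □◇□p holds vacuously. ✓
— 2 worlds.
For ◇◇◇p:
w0: successors {w0, w2, w4}; ◇◇p there: w0:T, w2:T, w4:F. ✓
w1: successors {w2, w3}; ◇◇p there: w2:T, w3:T. ✓
w2: successors {w2, w3, w4}; ◇◇p there: w2:T, w3:T, w4:F. ✓
w3: successors {w1, w2, w3, w4}; ◇◇p there: w1:T, w2:T, w3:T, w4:F. ✓
w4: no successors, so ◇◇◇p fails. ✗
— 4 worlds.

2 and 4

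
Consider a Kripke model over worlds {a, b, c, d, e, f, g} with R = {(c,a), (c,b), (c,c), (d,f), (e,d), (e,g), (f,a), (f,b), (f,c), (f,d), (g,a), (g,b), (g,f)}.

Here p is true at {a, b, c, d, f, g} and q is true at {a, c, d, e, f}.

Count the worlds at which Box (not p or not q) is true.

2

a: no successors, so Box (not p or not q) holds vacuously. ✓
b: no successors, so Box (not p or not q) holds vacuously. ✓
c: successors {a, b, c}; not p or not q there: a:F, b:T, c:F. ✗
d: successors {f}; not p or not q there: f:F. ✗
e: successors {d, g}; not p or not q there: d:F, g:T. ✗
f: successors {a, b, c, d}; not p or not q there: a:F, b:T, c:F, d:F. ✗
g: successors {a, b, f}; not p or not q there: a:F, b:T, f:F. ✗
Satisfying worlds: {a, b}.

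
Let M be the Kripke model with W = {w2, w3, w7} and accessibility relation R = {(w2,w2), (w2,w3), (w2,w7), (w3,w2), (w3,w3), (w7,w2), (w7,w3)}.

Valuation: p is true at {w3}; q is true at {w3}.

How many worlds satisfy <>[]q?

0

w2: successors {w2, w3, w7}; []q there: w2:F, w3:F, w7:F. ✗
w3: successors {w2, w3}; []q there: w2:F, w3:F. ✗
w7: successors {w2, w3}; []q there: w2:F, w3:F. ✗
Satisfying worlds: ∅.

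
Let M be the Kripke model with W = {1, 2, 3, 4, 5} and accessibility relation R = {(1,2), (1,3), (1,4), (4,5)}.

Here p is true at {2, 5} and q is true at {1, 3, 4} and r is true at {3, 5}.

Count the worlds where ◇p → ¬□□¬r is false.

1: ◇p is T, ¬□□¬r is T. ✓
2: ◇p is F, ¬□□¬r is F. ✓
3: ◇p is F, ¬□□¬r is F. ✓
4: ◇p is T, ¬□□¬r is F. ✗
5: ◇p is F, ¬□□¬r is F. ✓
Satisfying worlds: {1, 2, 3, 5}.
So ◇p → ¬□□¬r fails at the other 1 world.

1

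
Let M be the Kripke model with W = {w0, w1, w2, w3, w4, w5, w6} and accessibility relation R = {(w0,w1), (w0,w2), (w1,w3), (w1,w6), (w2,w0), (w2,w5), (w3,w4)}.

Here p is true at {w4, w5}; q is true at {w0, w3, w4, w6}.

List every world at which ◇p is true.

{w2, w3}

w0: successors {w1, w2}; p there: w1:F, w2:F. ✗
w1: successors {w3, w6}; p there: w3:F, w6:F. ✗
w2: successors {w0, w5}; p there: w0:F, w5:T. ✓
w3: successors {w4}; p there: w4:T. ✓
w4: no successors, so ◇p fails. ✗
w5: no successors, so ◇p fails. ✗
w6: no successors, so ◇p fails. ✗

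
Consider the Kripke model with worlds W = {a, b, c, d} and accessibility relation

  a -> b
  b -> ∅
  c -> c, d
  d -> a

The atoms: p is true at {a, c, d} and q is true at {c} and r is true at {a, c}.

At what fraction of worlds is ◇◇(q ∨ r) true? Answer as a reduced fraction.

1/4

a: successors {b}; ◇(q ∨ r) there: b:F. ✗
b: no successors, so ◇◇(q ∨ r) fails. ✗
c: successors {c, d}; ◇(q ∨ r) there: c:T, d:T. ✓
d: successors {a}; ◇(q ∨ r) there: a:F. ✗
That's 1 of 4 worlds, so 1/4.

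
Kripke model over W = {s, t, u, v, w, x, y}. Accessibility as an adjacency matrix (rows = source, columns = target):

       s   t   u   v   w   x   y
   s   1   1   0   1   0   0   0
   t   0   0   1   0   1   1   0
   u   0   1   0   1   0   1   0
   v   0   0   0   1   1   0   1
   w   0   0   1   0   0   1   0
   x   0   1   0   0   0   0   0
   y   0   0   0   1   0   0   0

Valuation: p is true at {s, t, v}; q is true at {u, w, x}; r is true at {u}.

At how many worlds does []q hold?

2

s: successors {s, t, v}; q there: s:F, t:F, v:F. ✗
t: successors {u, w, x}; q there: u:T, w:T, x:T. ✓
u: successors {t, v, x}; q there: t:F, v:F, x:T. ✗
v: successors {v, w, y}; q there: v:F, w:T, y:F. ✗
w: successors {u, x}; q there: u:T, x:T. ✓
x: successors {t}; q there: t:F. ✗
y: successors {v}; q there: v:F. ✗
Satisfying worlds: {t, w}.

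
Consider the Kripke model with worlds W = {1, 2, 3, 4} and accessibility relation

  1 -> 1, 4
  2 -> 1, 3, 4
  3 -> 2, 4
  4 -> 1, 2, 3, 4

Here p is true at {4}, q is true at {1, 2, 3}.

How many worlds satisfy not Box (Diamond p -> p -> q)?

4

1: Box (Diamond p -> p -> q) is F. ✓
2: Box (Diamond p -> p -> q) is F. ✓
3: Box (Diamond p -> p -> q) is F. ✓
4: Box (Diamond p -> p -> q) is F. ✓
Satisfying worlds: {1, 2, 3, 4}.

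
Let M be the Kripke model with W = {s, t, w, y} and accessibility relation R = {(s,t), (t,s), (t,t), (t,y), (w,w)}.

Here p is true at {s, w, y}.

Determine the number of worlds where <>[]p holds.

2

s: successors {t}; []p there: t:F. ✗
t: successors {s, t, y}; []p there: s:F, t:F, y:T. ✓
w: successors {w}; []p there: w:T. ✓
y: no successors, so <>[]p fails. ✗
Satisfying worlds: {t, w}.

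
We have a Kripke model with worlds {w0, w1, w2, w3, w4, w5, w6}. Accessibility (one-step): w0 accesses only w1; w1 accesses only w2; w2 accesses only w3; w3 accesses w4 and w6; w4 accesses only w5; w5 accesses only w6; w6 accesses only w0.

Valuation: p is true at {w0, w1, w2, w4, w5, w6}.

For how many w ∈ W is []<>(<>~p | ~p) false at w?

5

w0: successors {w1}; <>(<>~p | ~p) there: w1:T. ✓
w1: successors {w2}; <>(<>~p | ~p) there: w2:T. ✓
w2: successors {w3}; <>(<>~p | ~p) there: w3:F. ✗
w3: successors {w4, w6}; <>(<>~p | ~p) there: w4:F, w6:F. ✗
w4: successors {w5}; <>(<>~p | ~p) there: w5:F. ✗
w5: successors {w6}; <>(<>~p | ~p) there: w6:F. ✗
w6: successors {w0}; <>(<>~p | ~p) there: w0:F. ✗
Satisfying worlds: {w0, w1}.
So []<>(<>~p | ~p) fails at the other 5 worlds.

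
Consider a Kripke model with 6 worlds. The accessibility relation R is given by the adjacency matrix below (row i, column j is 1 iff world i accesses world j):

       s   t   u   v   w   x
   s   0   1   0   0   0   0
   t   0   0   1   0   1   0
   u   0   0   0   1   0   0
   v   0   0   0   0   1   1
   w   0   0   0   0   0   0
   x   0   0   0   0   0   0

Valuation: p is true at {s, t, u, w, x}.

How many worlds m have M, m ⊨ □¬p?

s: successors {t}; ¬p there: t:F. ✗
t: successors {u, w}; ¬p there: u:F, w:F. ✗
u: successors {v}; ¬p there: v:T. ✓
v: successors {w, x}; ¬p there: w:F, x:F. ✗
w: no successors, so □¬p holds vacuously. ✓
x: no successors, so □¬p holds vacuously. ✓
Satisfying worlds: {u, w, x}.

3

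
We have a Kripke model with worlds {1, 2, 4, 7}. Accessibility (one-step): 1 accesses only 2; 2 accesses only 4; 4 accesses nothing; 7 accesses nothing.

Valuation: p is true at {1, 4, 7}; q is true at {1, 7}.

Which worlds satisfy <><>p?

{1}

1: successors {2}; <>p there: 2:T. ✓
2: successors {4}; <>p there: 4:F. ✗
4: no successors, so <><>p fails. ✗
7: no successors, so <><>p fails. ✗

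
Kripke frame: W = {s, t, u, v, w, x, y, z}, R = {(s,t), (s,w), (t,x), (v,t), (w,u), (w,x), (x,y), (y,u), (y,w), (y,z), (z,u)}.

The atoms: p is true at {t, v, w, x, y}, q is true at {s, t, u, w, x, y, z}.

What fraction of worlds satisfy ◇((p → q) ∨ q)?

s: successors {t, w}; (p → q) ∨ q there: t:T, w:T. ✓
t: successors {x}; (p → q) ∨ q there: x:T. ✓
u: no successors, so ◇((p → q) ∨ q) fails. ✗
v: successors {t}; (p → q) ∨ q there: t:T. ✓
w: successors {u, x}; (p → q) ∨ q there: u:T, x:T. ✓
x: successors {y}; (p → q) ∨ q there: y:T. ✓
y: successors {u, w, z}; (p → q) ∨ q there: u:T, w:T, z:T. ✓
z: successors {u}; (p → q) ∨ q there: u:T. ✓
That's 7 of 8 worlds, so 7/8.

7/8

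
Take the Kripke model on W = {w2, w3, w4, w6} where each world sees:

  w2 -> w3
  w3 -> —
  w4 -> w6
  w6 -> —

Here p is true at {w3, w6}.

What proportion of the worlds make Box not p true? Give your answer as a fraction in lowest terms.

1/2

w2: successors {w3}; not p there: w3:F. ✗
w3: no successors, so Box not p holds vacuously. ✓
w4: successors {w6}; not p there: w6:F. ✗
w6: no successors, so Box not p holds vacuously. ✓
That's 2 of 4 worlds, so 2/4 = 1/2.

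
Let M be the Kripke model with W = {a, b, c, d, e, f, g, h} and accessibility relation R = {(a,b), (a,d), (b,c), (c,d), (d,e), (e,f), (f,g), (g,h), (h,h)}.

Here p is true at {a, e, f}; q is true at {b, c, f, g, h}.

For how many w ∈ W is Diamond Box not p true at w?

a: successors {b, d}; Box not p there: b:T, d:F. ✓
b: successors {c}; Box not p there: c:T. ✓
c: successors {d}; Box not p there: d:F. ✗
d: successors {e}; Box not p there: e:F. ✗
e: successors {f}; Box not p there: f:T. ✓
f: successors {g}; Box not p there: g:T. ✓
g: successors {h}; Box not p there: h:T. ✓
h: successors {h}; Box not p there: h:T. ✓
Satisfying worlds: {a, b, e, f, g, h}.

6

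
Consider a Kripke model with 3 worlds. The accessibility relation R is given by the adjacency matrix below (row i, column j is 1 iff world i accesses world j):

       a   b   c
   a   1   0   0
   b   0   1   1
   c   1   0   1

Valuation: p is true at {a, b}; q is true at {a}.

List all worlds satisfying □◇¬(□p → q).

∅

a: successors {a}; ◇¬(□p → q) there: a:F. ✗
b: successors {b, c}; ◇¬(□p → q) there: b:F, c:F. ✗
c: successors {a, c}; ◇¬(□p → q) there: a:F, c:F. ✗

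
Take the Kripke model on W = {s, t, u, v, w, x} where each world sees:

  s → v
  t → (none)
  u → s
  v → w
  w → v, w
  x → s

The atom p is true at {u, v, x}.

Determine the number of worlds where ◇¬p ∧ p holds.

s: ◇¬p is F, p is F. ✗
t: ◇¬p is F, p is F. ✗
u: ◇¬p is T, p is T. ✓
v: ◇¬p is T, p is T. ✓
w: ◇¬p is T, p is F. ✗
x: ◇¬p is T, p is T. ✓
Satisfying worlds: {u, v, x}.

3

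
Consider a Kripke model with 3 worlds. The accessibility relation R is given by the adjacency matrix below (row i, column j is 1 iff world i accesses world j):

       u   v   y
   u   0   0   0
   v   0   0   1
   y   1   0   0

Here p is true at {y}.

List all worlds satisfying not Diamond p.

u: Diamond p is F. ✓
v: Diamond p is T. ✗
y: Diamond p is F. ✓

{u, y}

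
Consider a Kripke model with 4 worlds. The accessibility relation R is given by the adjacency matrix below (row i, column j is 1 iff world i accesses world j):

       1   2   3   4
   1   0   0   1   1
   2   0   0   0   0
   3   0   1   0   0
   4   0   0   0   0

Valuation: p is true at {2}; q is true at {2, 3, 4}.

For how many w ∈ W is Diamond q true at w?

1: successors {3, 4}; q there: 3:T, 4:T. ✓
2: no successors, so Diamond q fails. ✗
3: successors {2}; q there: 2:T. ✓
4: no successors, so Diamond q fails. ✗
Satisfying worlds: {1, 3}.

2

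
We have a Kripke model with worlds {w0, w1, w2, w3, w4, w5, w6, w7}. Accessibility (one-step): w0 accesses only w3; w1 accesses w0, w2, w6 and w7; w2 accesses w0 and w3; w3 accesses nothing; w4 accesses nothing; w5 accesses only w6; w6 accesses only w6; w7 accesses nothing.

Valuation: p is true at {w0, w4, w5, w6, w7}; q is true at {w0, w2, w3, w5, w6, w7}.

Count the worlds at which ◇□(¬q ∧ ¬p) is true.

3

w0: successors {w3}; □(¬q ∧ ¬p) there: w3:T. ✓
w1: successors {w0, w2, w6, w7}; □(¬q ∧ ¬p) there: w0:F, w2:F, w6:F, w7:T. ✓
w2: successors {w0, w3}; □(¬q ∧ ¬p) there: w0:F, w3:T. ✓
w3: no successors, so ◇□(¬q ∧ ¬p) fails. ✗
w4: no successors, so ◇□(¬q ∧ ¬p) fails. ✗
w5: successors {w6}; □(¬q ∧ ¬p) there: w6:F. ✗
w6: successors {w6}; □(¬q ∧ ¬p) there: w6:F. ✗
w7: no successors, so ◇□(¬q ∧ ¬p) fails. ✗
Satisfying worlds: {w0, w1, w2}.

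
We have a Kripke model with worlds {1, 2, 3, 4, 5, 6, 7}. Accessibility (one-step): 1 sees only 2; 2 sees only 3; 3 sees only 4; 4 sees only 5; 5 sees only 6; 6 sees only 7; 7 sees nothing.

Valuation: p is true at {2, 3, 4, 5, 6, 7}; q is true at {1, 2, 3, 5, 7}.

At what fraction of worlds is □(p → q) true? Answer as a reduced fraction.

5/7

1: successors {2}; p → q there: 2:T. ✓
2: successors {3}; p → q there: 3:T. ✓
3: successors {4}; p → q there: 4:F. ✗
4: successors {5}; p → q there: 5:T. ✓
5: successors {6}; p → q there: 6:F. ✗
6: successors {7}; p → q there: 7:T. ✓
7: no successors, so □(p → q) holds vacuously. ✓
That's 5 of 7 worlds, so 5/7.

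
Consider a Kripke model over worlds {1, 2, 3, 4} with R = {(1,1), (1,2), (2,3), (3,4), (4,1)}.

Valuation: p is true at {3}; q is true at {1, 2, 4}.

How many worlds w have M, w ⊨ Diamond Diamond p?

1: successors {1, 2}; Diamond p there: 1:F, 2:T. ✓
2: successors {3}; Diamond p there: 3:F. ✗
3: successors {4}; Diamond p there: 4:F. ✗
4: successors {1}; Diamond p there: 1:F. ✗
Satisfying worlds: {1}.

1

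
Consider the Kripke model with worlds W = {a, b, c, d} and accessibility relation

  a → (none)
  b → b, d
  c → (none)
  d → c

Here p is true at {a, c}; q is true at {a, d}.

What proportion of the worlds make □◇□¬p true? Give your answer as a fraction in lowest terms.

a: no successors, so □◇□¬p holds vacuously. ✓
b: successors {b, d}; ◇□¬p there: b:T, d:T. ✓
c: no successors, so □◇□¬p holds vacuously. ✓
d: successors {c}; ◇□¬p there: c:F. ✗
That's 3 of 4 worlds, so 3/4.

3/4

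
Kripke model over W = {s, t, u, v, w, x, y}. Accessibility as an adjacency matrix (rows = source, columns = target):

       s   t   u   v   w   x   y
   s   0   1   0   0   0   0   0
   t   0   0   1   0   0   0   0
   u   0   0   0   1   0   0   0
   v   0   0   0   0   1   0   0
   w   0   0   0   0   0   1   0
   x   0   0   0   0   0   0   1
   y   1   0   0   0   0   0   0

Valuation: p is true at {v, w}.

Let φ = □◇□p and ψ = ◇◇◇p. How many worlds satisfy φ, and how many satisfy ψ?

For □◇□p:
s: successors {t}; ◇□p there: t:T. ✓
t: successors {u}; ◇□p there: u:T. ✓
u: successors {v}; ◇□p there: v:F. ✗
v: successors {w}; ◇□p there: w:F. ✗
w: successors {x}; ◇□p there: x:F. ✗
x: successors {y}; ◇□p there: y:F. ✗
y: successors {s}; ◇□p there: s:F. ✗
— 2 worlds.
For ◇◇◇p:
s: successors {t}; ◇◇p there: t:T. ✓
t: successors {u}; ◇◇p there: u:T. ✓
u: successors {v}; ◇◇p there: v:F. ✗
v: successors {w}; ◇◇p there: w:F. ✗
w: successors {x}; ◇◇p there: x:F. ✗
x: successors {y}; ◇◇p there: y:F. ✗
y: successors {s}; ◇◇p there: s:F. ✗
— 2 worlds.

2 and 2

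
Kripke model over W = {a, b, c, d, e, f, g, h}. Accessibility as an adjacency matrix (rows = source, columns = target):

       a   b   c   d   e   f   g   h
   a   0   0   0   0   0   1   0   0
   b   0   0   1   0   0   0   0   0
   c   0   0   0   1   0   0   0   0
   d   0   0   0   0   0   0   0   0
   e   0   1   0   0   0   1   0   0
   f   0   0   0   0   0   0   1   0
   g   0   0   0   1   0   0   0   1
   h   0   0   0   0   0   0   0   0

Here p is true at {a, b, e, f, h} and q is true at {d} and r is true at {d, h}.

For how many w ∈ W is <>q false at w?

a: successors {f}; q there: f:F. ✗
b: successors {c}; q there: c:F. ✗
c: successors {d}; q there: d:T. ✓
d: no successors, so <>q fails. ✗
e: successors {b, f}; q there: b:F, f:F. ✗
f: successors {g}; q there: g:F. ✗
g: successors {d, h}; q there: d:T, h:F. ✓
h: no successors, so <>q fails. ✗
Satisfying worlds: {c, g}.
So <>q fails at the other 6 worlds.

6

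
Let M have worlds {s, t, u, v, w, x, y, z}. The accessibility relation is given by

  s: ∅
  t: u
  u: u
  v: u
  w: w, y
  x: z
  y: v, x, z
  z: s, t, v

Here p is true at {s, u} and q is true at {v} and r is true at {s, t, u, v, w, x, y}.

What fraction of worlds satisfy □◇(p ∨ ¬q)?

7/8

s: no successors, so □◇(p ∨ ¬q) holds vacuously. ✓
t: successors {u}; ◇(p ∨ ¬q) there: u:T. ✓
u: successors {u}; ◇(p ∨ ¬q) there: u:T. ✓
v: successors {u}; ◇(p ∨ ¬q) there: u:T. ✓
w: successors {w, y}; ◇(p ∨ ¬q) there: w:T, y:T. ✓
x: successors {z}; ◇(p ∨ ¬q) there: z:T. ✓
y: successors {v, x, z}; ◇(p ∨ ¬q) there: v:T, x:T, z:T. ✓
z: successors {s, t, v}; ◇(p ∨ ¬q) there: s:F, t:T, v:T. ✗
That's 7 of 8 worlds, so 7/8.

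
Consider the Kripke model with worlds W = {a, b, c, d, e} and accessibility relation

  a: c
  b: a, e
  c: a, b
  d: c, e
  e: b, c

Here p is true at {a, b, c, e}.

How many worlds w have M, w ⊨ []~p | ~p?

a: []~p is F, ~p is F. ✗
b: []~p is F, ~p is F. ✗
c: []~p is F, ~p is F. ✗
d: []~p is F, ~p is T. ✓
e: []~p is F, ~p is F. ✗
Satisfying worlds: {d}.

1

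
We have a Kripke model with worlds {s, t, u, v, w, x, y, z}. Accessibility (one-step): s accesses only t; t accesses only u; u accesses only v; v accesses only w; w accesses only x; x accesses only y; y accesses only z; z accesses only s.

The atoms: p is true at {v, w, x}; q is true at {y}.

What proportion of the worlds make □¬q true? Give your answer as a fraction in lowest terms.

7/8

s: successors {t}; ¬q there: t:T. ✓
t: successors {u}; ¬q there: u:T. ✓
u: successors {v}; ¬q there: v:T. ✓
v: successors {w}; ¬q there: w:T. ✓
w: successors {x}; ¬q there: x:T. ✓
x: successors {y}; ¬q there: y:F. ✗
y: successors {z}; ¬q there: z:T. ✓
z: successors {s}; ¬q there: s:T. ✓
That's 7 of 8 worlds, so 7/8.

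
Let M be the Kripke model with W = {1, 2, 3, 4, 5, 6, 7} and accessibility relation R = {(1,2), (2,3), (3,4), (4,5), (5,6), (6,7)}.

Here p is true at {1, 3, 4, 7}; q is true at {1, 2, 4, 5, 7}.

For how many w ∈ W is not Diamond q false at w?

1: Diamond q is T. ✗
2: Diamond q is F. ✓
3: Diamond q is T. ✗
4: Diamond q is T. ✗
5: Diamond q is F. ✓
6: Diamond q is T. ✗
7: Diamond q is F. ✓
Satisfying worlds: {2, 5, 7}.
So not Diamond q fails at the other 4 worlds.

4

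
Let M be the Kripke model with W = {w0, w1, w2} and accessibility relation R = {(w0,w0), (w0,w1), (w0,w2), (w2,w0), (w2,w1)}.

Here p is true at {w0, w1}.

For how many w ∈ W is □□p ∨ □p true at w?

w0: □□p is F, □p is F. ✗
w1: □□p is T, □p is T. ✓
w2: □□p is F, □p is T. ✓
Satisfying worlds: {w1, w2}.

2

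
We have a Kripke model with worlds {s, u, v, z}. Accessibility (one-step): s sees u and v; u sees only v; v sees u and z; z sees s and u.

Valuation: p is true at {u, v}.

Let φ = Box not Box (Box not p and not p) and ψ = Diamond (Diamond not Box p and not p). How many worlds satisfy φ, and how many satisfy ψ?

For Box not Box (Box not p and not p):
s: successors {u, v}; not Box (Box not p and not p) there: u:T, v:T. ✓
u: successors {v}; not Box (Box not p and not p) there: v:T. ✓
v: successors {u, z}; not Box (Box not p and not p) there: u:T, z:T. ✓
z: successors {s, u}; not Box (Box not p and not p) there: s:T, u:T. ✓
— 4 worlds.
For Diamond (Diamond not Box p and not p):
s: successors {u, v}; Diamond not Box p and not p there: u:F, v:F. ✗
u: successors {v}; Diamond not Box p and not p there: v:F. ✗
v: successors {u, z}; Diamond not Box p and not p there: u:F, z:F. ✗
z: successors {s, u}; Diamond not Box p and not p there: s:T, u:F. ✓
— 1 world.

4 and 1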